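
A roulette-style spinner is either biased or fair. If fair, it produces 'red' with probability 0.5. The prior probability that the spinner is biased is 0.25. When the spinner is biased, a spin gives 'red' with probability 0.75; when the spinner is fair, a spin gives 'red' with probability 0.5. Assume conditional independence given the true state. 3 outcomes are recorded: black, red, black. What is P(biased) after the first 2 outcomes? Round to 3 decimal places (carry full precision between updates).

After 'black': P(biased) = 0.25·0.2500 / (0.25·0.2500 + 0.5·0.7500) ≈ 0.1429
After 'red': P(biased) = 0.75·0.1429 / (0.75·0.1429 + 0.5·0.8571) ≈ 0.2000

0.200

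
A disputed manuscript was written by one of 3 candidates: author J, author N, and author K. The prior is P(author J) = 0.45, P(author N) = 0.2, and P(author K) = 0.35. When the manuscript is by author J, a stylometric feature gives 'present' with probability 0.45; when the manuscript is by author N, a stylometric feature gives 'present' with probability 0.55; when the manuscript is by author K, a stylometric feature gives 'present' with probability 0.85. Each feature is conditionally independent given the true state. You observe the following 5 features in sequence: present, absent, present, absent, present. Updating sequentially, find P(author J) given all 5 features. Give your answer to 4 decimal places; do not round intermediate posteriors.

After 'present': normaliser = 0.45·0.4500 + 0.55·0.2000 + 0.85·0.3500; P(author J) ≈ 0.3320, P(author N) ≈ 0.1803, P(author K) ≈ 0.4877
After 'absent': normaliser = 0.55·0.3320 + 0.45·0.1803 + 0.15·0.4877; P(author J) ≈ 0.5420, P(author N) ≈ 0.2409, P(author K) ≈ 0.2172
After 'present': normaliser = 0.45·0.5420 + 0.55·0.2409 + 0.85·0.2172; P(author J) ≈ 0.4348, P(author N) ≈ 0.2362, P(author K) ≈ 0.3291
After 'absent': normaliser = 0.55·0.4348 + 0.45·0.2362 + 0.15·0.3291; P(author J) ≈ 0.6057, P(author N) ≈ 0.2692, P(author K) ≈ 0.1250
After 'present': normaliser = 0.45·0.6057 + 0.55·0.2692 + 0.85·0.1250; P(author J) ≈ 0.5173, P(author N) ≈ 0.2810, P(author K) ≈ 0.2017

0.5173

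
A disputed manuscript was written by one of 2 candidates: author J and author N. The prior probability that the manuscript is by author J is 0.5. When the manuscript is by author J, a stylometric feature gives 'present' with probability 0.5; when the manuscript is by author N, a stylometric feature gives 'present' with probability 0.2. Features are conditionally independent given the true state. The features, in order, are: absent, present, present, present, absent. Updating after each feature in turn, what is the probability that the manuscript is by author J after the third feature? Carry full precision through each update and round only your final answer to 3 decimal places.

0.796

Apply Bayes' rule sequentially, carrying P(author J) forward.
After 'absent': P(author J) = 0.5·0.5000 / (0.5·0.5000 + 0.8·0.5000) ≈ 0.3846
After 'present': P(author J) = 0.5·0.3846 / (0.5·0.3846 + 0.2·0.6154) ≈ 0.6098
After 'present': P(author J) = 0.5·0.6098 / (0.5·0.6098 + 0.2·0.3902) ≈ 0.7962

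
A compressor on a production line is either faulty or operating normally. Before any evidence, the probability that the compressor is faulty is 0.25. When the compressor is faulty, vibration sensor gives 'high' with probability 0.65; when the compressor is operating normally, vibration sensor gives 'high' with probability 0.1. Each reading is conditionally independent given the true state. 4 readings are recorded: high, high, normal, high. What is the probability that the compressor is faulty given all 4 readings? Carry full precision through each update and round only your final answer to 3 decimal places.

Each posterior becomes the prior for the next update.
After 'high': P(faulty) = 0.65·0.2500 / (0.65·0.2500 + 0.1·0.7500) ≈ 0.6842
After 'high': P(faulty) = 0.65·0.6842 / (0.65·0.6842 + 0.1·0.3158) ≈ 0.9337
After 'normal': P(faulty) = 0.35·0.9337 / (0.35·0.9337 + 0.9·0.0663) ≈ 0.8456
After 'high': P(faulty) = 0.65·0.8456 / (0.65·0.8456 + 0.1·0.1544) ≈ 0.9727

0.973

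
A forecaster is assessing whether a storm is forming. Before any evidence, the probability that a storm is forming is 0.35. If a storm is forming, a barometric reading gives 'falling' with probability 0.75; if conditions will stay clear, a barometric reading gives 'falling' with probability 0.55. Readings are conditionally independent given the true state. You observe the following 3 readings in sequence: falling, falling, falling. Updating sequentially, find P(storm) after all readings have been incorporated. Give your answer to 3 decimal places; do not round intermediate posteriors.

Apply Bayes' rule sequentially, carrying P(storm) forward.
After 'falling': P(storm) = 0.75·0.3500 / (0.75·0.3500 + 0.55·0.6500) ≈ 0.4234
After 'falling': P(storm) = 0.75·0.4234 / (0.75·0.4234 + 0.55·0.5766) ≈ 0.5003
After 'falling': P(storm) = 0.75·0.5003 / (0.75·0.5003 + 0.55·0.4997) ≈ 0.5772

0.577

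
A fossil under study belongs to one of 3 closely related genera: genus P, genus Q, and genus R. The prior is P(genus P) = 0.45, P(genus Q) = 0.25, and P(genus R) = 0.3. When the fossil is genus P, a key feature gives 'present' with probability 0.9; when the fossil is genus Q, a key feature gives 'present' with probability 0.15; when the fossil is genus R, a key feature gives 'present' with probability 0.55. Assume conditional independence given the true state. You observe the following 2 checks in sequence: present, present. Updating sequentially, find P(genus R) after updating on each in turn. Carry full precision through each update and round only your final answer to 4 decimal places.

After 'present': normaliser = 0.9·0.4500 + 0.15·0.2500 + 0.55·0.3000; P(genus P) ≈ 0.6667, P(genus Q) ≈ 0.0617, P(genus R) ≈ 0.2716
After 'present': normaliser = 0.9·0.6667 + 0.15·0.0617 + 0.55·0.2716; P(genus P) ≈ 0.7909, P(genus Q) ≈ 0.0122, P(genus R) ≈ 0.1969

0.1969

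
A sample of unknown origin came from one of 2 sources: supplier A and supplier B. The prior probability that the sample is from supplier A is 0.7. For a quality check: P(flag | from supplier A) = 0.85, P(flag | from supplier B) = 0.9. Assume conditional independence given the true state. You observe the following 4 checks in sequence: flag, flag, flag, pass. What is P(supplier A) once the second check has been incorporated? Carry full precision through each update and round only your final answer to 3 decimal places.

0.675

Apply Bayes' rule sequentially, carrying P(supplier A) forward.
After 'flag': P(supplier A) = 0.85·0.7000 / (0.85·0.7000 + 0.9·0.3000) ≈ 0.6879
After 'flag': P(supplier A) = 0.85·0.6879 / (0.85·0.6879 + 0.9·0.3121) ≈ 0.6755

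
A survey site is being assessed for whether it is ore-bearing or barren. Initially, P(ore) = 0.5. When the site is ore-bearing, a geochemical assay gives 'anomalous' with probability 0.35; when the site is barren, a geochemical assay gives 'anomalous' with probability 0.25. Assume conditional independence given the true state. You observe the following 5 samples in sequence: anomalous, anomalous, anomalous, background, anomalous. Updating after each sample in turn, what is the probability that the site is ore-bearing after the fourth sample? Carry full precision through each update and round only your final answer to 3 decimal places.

After 'anomalous': P(ore) = 0.35·0.5000 / (0.35·0.5000 + 0.25·0.5000) ≈ 0.5833
After 'anomalous': P(ore) = 0.35·0.5833 / (0.35·0.5833 + 0.25·0.4167) ≈ 0.6622
After 'anomalous': P(ore) = 0.35·0.6622 / (0.35·0.6622 + 0.25·0.3378) ≈ 0.7329
After 'background': P(ore) = 0.65·0.7329 / (0.65·0.7329 + 0.75·0.2671) ≈ 0.7040

0.704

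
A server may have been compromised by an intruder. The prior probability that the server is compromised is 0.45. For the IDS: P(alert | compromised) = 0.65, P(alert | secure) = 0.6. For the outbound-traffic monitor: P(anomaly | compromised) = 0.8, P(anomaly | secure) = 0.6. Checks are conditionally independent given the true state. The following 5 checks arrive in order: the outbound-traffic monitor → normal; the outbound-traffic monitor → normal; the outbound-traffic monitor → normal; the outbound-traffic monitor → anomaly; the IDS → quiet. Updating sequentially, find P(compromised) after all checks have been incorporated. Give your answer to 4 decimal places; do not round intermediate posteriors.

After the outbound-traffic monitor='normal': P(compromised) = 0.2·0.4500 / (0.2·0.4500 + 0.4·0.5500) ≈ 0.2903
After the outbound-traffic monitor='normal': P(compromised) = 0.2·0.2903 / (0.2·0.2903 + 0.4·0.7097) ≈ 0.1698
After the outbound-traffic monitor='normal': P(compromised) = 0.2·0.1698 / (0.2·0.1698 + 0.4·0.8302) ≈ 0.0928
After the outbound-traffic monitor='anomaly': P(compromised) = 0.8·0.0928 / (0.8·0.0928 + 0.6·0.9072) ≈ 0.1200
After the IDS='quiet': P(compromised) = 0.35·0.1200 / (0.35·0.1200 + 0.4·0.8800) ≈ 0.1066

0.1066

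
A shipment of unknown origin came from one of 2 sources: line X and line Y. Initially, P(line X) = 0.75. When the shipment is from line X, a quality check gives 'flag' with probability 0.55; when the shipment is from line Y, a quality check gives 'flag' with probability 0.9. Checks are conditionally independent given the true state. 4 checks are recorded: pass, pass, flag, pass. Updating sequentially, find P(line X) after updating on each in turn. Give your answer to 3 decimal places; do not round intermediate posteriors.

0.994

Each posterior becomes the prior for the next update.
After 'pass': P(line X) = 0.45·0.7500 / (0.45·0.7500 + 0.1·0.2500) ≈ 0.9310
After 'pass': P(line X) = 0.45·0.9310 / (0.45·0.9310 + 0.1·0.0690) ≈ 0.9838
After 'flag': P(line X) = 0.55·0.9838 / (0.55·0.9838 + 0.9·0.0162) ≈ 0.9738
After 'pass': P(line X) = 0.45·0.9738 / (0.45·0.9738 + 0.1·0.0262) ≈ 0.9940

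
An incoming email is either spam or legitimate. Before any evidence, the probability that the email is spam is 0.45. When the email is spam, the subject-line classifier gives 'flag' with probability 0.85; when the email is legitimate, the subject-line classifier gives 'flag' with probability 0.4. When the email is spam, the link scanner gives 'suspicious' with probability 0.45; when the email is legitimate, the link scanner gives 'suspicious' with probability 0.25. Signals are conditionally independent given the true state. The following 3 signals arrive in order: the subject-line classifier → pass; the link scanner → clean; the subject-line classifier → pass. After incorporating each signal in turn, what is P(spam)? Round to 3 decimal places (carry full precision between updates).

0.036

Apply Bayes' rule sequentially, carrying P(spam) forward.
After the subject-line classifier='pass': P(spam) = 0.15·0.4500 / (0.15·0.4500 + 0.6·0.5500) ≈ 0.1698
After the link scanner='clean': P(spam) = 0.55·0.1698 / (0.55·0.1698 + 0.75·0.8302) ≈ 0.1304
After the subject-line classifier='pass': P(spam) = 0.15·0.1304 / (0.15·0.1304 + 0.6·0.8696) ≈ 0.0361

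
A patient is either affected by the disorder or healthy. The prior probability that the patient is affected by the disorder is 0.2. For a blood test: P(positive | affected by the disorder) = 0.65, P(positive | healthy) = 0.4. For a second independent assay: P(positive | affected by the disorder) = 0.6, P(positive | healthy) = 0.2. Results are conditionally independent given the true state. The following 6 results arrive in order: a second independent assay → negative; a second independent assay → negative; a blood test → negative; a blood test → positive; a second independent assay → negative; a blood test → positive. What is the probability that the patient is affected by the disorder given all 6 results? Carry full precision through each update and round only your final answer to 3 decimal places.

Each posterior becomes the prior for the next update.
After a second independent assay='negative': P(affected) = 0.4·0.2000 / (0.4·0.2000 + 0.8·0.8000) ≈ 0.1111
After a second independent assay='negative': P(affected) = 0.4·0.1111 / (0.4·0.1111 + 0.8·0.8889) ≈ 0.0588
After a blood test='negative': P(affected) = 0.35·0.0588 / (0.35·0.0588 + 0.6·0.9412) ≈ 0.0352
After a blood test='positive': P(affected) = 0.65·0.0352 / (0.65·0.0352 + 0.4·0.9648) ≈ 0.0559
After a second independent assay='negative': P(affected) = 0.4·0.0559 / (0.4·0.0559 + 0.8·0.9441) ≈ 0.0288
After a blood test='positive': P(affected) = 0.65·0.0288 / (0.65·0.0288 + 0.4·0.9712) ≈ 0.0459

0.046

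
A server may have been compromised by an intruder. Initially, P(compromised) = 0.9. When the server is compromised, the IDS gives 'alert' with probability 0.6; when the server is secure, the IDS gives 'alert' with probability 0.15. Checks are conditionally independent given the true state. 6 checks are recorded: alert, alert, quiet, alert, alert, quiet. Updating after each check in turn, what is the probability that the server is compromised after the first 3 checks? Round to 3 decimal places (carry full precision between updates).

0.985

After 'alert': P(compromised) = 0.6·0.9000 / (0.6·0.9000 + 0.15·0.1000) ≈ 0.9730
After 'alert': P(compromised) = 0.6·0.9730 / (0.6·0.9730 + 0.15·0.0270) ≈ 0.9931
After 'quiet': P(compromised) = 0.4·0.9931 / (0.4·0.9931 + 0.85·0.0069) ≈ 0.9855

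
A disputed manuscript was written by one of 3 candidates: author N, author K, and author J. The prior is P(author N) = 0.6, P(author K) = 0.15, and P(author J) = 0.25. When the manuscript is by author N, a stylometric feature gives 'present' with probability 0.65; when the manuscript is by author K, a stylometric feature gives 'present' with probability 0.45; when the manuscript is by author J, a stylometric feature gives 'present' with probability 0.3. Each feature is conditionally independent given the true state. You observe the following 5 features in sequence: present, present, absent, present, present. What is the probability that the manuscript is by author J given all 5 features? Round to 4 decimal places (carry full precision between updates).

0.0335

After 'present': normaliser = 0.65·0.6000 + 0.45·0.1500 + 0.3·0.2500; P(author N) ≈ 0.7324, P(author K) ≈ 0.1268, P(author J) ≈ 0.1408
After 'present': normaliser = 0.65·0.7324 + 0.45·0.1268 + 0.3·0.1408; P(author N) ≈ 0.8274, P(author K) ≈ 0.0991, P(author J) ≈ 0.0734
After 'absent': normaliser = 0.35·0.8274 + 0.55·0.0991 + 0.7·0.0734; P(author N) ≈ 0.7322, P(author K) ≈ 0.1379, P(author J) ≈ 0.1300
After 'present': normaliser = 0.65·0.7322 + 0.45·0.1379 + 0.3·0.1300; P(author N) ≈ 0.8249, P(author K) ≈ 0.1075, P(author J) ≈ 0.0676
After 'present': normaliser = 0.65·0.8249 + 0.45·0.1075 + 0.3·0.0676; P(author N) ≈ 0.8865, P(author K) ≈ 0.0800, P(author J) ≈ 0.0335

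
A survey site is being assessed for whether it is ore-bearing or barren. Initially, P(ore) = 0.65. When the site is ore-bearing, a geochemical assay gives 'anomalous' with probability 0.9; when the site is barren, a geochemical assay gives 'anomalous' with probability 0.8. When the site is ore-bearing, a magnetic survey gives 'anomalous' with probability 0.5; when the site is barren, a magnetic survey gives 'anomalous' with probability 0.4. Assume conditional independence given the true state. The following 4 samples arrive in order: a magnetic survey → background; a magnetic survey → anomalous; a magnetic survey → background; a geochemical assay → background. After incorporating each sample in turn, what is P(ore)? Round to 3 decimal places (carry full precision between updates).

0.446

Each posterior becomes the prior for the next update.
After a magnetic survey='background': P(ore) = 0.5·0.6500 / (0.5·0.6500 + 0.6·0.3500) ≈ 0.6075
After a magnetic survey='anomalous': P(ore) = 0.5·0.6075 / (0.5·0.6075 + 0.4·0.3925) ≈ 0.6592
After a magnetic survey='background': P(ore) = 0.5·0.6592 / (0.5·0.6592 + 0.6·0.3408) ≈ 0.6172
After a geochemical assay='background': P(ore) = 0.1·0.6172 / (0.1·0.6172 + 0.2·0.3828) ≈ 0.4463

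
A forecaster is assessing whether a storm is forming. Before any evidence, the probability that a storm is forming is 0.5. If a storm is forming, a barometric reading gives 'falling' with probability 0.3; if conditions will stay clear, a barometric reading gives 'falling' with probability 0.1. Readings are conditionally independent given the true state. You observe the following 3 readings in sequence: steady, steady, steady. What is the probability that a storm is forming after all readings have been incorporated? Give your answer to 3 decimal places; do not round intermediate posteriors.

After 'steady': P(storm) = 0.7·0.5000 / (0.7·0.5000 + 0.9·0.5000) ≈ 0.4375
After 'steady': P(storm) = 0.7·0.4375 / (0.7·0.4375 + 0.9·0.5625) ≈ 0.3769
After 'steady': P(storm) = 0.7·0.3769 / (0.7·0.3769 + 0.9·0.6231) ≈ 0.3200

0.320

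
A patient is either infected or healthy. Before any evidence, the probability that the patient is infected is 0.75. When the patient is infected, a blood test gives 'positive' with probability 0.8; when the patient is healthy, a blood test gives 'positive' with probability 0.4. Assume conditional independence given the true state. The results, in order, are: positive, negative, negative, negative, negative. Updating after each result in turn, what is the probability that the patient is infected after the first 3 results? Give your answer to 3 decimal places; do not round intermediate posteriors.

After 'positive': P(infected) = 0.8·0.7500 / (0.8·0.7500 + 0.4·0.2500) ≈ 0.8571
After 'negative': P(infected) = 0.2·0.8571 / (0.2·0.8571 + 0.6·0.1429) ≈ 0.6667
After 'negative': P(infected) = 0.2·0.6667 / (0.2·0.6667 + 0.6·0.3333) ≈ 0.4000

0.400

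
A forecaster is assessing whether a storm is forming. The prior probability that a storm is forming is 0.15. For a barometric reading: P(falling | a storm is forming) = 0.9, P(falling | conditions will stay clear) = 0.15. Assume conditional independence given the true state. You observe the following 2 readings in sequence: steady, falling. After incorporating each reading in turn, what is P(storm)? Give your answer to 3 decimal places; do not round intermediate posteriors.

Each posterior becomes the prior for the next update.
After 'steady': P(storm) = 0.1·0.1500 / (0.1·0.1500 + 0.85·0.8500) ≈ 0.0203
After 'falling': P(storm) = 0.9·0.0203 / (0.9·0.0203 + 0.15·0.9797) ≈ 0.1108

0.111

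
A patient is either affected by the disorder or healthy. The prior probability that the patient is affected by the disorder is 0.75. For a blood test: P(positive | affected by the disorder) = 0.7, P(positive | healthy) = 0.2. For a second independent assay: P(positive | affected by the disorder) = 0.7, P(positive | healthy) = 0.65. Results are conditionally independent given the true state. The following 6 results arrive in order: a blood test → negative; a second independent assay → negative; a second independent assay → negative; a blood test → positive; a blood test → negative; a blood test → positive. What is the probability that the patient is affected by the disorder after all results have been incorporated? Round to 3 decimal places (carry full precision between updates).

After a blood test='negative': P(affected) = 0.3·0.7500 / (0.3·0.7500 + 0.8·0.2500) ≈ 0.5294
After a second independent assay='negative': P(affected) = 0.3·0.5294 / (0.3·0.5294 + 0.35·0.4706) ≈ 0.4909
After a second independent assay='negative': P(affected) = 0.3·0.4909 / (0.3·0.4909 + 0.35·0.5091) ≈ 0.4525
After a blood test='positive': P(affected) = 0.7·0.4525 / (0.7·0.4525 + 0.2·0.5475) ≈ 0.7431
After a blood test='negative': P(affected) = 0.3·0.7431 / (0.3·0.7431 + 0.8·0.2569) ≈ 0.5203
After a blood test='positive': P(affected) = 0.7·0.5203 / (0.7·0.5203 + 0.2·0.4797) ≈ 0.7915

0.792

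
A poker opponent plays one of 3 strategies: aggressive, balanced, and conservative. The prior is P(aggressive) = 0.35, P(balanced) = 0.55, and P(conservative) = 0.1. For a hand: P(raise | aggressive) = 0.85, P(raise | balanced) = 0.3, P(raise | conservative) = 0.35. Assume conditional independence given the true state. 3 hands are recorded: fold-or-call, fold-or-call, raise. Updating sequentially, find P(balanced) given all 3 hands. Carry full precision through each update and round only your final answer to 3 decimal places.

After 'fold-or-call': normaliser = 0.15·0.3500 + 0.7·0.5500 + 0.65·0.1000; P(aggressive) ≈ 0.1045, P(balanced) ≈ 0.7662, P(conservative) ≈ 0.1294
After 'fold-or-call': normaliser = 0.15·0.1045 + 0.7·0.7662 + 0.65·0.1294; P(aggressive) ≈ 0.0246, P(balanced) ≈ 0.8432, P(conservative) ≈ 0.1322
After 'raise': normaliser = 0.85·0.0246 + 0.3·0.8432 + 0.35·0.1322; P(aggressive) ≈ 0.0654, P(balanced) ≈ 0.7901, P(conservative) ≈ 0.1445

0.790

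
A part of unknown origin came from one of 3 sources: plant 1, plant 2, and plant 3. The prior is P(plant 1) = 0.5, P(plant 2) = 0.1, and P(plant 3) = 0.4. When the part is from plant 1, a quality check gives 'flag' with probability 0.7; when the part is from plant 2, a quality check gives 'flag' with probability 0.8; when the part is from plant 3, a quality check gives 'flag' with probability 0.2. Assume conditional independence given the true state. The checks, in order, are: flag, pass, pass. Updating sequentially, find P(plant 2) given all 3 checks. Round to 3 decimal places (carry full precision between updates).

0.037

After 'flag': normaliser = 0.7·0.5000 + 0.8·0.1000 + 0.2·0.4000; P(plant 1) ≈ 0.6863, P(plant 2) ≈ 0.1569, P(plant 3) ≈ 0.1569
After 'pass': normaliser = 0.3·0.6863 + 0.2·0.1569 + 0.8·0.1569; P(plant 1) ≈ 0.5676, P(plant 2) ≈ 0.0865, P(plant 3) ≈ 0.3459
After 'pass': normaliser = 0.3·0.5676 + 0.2·0.0865 + 0.8·0.3459; P(plant 1) ≈ 0.3667, P(plant 2) ≈ 0.0373, P(plant 3) ≈ 0.5960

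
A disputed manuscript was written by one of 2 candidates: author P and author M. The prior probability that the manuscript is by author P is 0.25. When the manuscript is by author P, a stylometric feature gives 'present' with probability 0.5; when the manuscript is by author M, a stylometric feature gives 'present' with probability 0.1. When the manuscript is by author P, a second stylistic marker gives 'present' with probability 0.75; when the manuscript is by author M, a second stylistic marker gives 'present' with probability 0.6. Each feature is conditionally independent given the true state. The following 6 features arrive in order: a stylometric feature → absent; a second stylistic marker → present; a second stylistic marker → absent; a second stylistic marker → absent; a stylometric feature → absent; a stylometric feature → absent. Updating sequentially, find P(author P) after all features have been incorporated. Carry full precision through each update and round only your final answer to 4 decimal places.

0.0272

Apply Bayes' rule sequentially, carrying P(author P) forward.
After a stylometric feature='absent': P(author P) = 0.5·0.2500 / (0.5·0.2500 + 0.9·0.7500) ≈ 0.1562
After a second stylistic marker='present': P(author P) = 0.75·0.1562 / (0.75·0.1562 + 0.6·0.8438) ≈ 0.1880
After a second stylistic marker='absent': P(author P) = 0.25·0.1880 / (0.25·0.1880 + 0.4·0.8120) ≈ 0.1264
After a second stylistic marker='absent': P(author P) = 0.25·0.1264 / (0.25·0.1264 + 0.4·0.8736) ≈ 0.0829
After a stylometric feature='absent': P(author P) = 0.5·0.0829 / (0.5·0.0829 + 0.9·0.9171) ≈ 0.0478
After a stylometric feature='absent': P(author P) = 0.5·0.0478 / (0.5·0.0478 + 0.9·0.9522) ≈ 0.0272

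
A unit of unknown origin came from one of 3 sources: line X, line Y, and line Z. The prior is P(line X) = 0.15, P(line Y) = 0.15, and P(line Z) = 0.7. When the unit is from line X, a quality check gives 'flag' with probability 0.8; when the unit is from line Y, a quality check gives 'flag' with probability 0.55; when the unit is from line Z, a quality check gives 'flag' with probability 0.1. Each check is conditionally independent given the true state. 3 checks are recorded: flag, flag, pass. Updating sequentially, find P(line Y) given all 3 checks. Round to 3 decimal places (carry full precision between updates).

0.445

After 'flag': normaliser = 0.8·0.1500 + 0.55·0.1500 + 0.1·0.7000; P(line X) ≈ 0.4404, P(line Y) ≈ 0.3028, P(line Z) ≈ 0.2569
After 'flag': normaliser = 0.8·0.4404 + 0.55·0.3028 + 0.1·0.2569; P(line X) ≈ 0.6470, P(line Y) ≈ 0.3058, P(line Z) ≈ 0.0472
After 'pass': normaliser = 0.2·0.6470 + 0.45·0.3058 + 0.9·0.0472; P(line X) ≈ 0.4181, P(line Y) ≈ 0.4447, P(line Z) ≈ 0.1372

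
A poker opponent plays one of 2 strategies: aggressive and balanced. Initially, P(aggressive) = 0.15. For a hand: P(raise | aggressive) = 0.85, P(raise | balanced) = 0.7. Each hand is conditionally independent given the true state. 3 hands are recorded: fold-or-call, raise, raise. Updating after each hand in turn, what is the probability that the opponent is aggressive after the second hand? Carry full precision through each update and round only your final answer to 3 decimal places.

0.097

Each posterior becomes the prior for the next update.
After 'fold-or-call': P(aggressive) = 0.15·0.1500 / (0.15·0.1500 + 0.3·0.8500) ≈ 0.0811
After 'raise': P(aggressive) = 0.85·0.0811 / (0.85·0.0811 + 0.7·0.9189) ≈ 0.0968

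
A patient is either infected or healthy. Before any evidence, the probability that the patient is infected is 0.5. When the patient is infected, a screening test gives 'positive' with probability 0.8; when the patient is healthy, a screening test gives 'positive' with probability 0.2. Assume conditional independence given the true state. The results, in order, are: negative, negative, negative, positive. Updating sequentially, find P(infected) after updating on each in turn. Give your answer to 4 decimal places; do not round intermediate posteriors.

0.0588

Each posterior becomes the prior for the next update.
After 'negative': P(infected) = 0.2·0.5000 / (0.2·0.5000 + 0.8·0.5000) ≈ 0.2000
After 'negative': P(infected) = 0.2·0.2000 / (0.2·0.2000 + 0.8·0.8000) ≈ 0.0588
After 'negative': P(infected) = 0.2·0.0588 / (0.2·0.0588 + 0.8·0.9412) ≈ 0.0154
After 'positive': P(infected) = 0.8·0.0154 / (0.8·0.0154 + 0.2·0.9846) ≈ 0.0588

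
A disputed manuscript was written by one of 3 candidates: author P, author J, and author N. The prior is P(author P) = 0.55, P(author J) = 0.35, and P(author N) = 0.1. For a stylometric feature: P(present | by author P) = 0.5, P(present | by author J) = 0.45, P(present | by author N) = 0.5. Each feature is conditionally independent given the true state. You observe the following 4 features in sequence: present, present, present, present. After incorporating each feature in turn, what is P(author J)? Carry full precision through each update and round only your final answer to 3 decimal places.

0.261

Each posterior becomes the prior for the next update.
After 'present': normaliser = 0.5·0.5500 + 0.45·0.3500 + 0.5·0.1000; P(author P) ≈ 0.5699, P(author J) ≈ 0.3264, P(author N) ≈ 0.1036
After 'present': normaliser = 0.5·0.5699 + 0.45·0.3264 + 0.5·0.1036; P(author P) ≈ 0.5892, P(author J) ≈ 0.3037, P(author N) ≈ 0.1071
After 'present': normaliser = 0.5·0.5892 + 0.45·0.3037 + 0.5·0.1071; P(author P) ≈ 0.6076, P(author J) ≈ 0.2819, P(author N) ≈ 0.1105
After 'present': normaliser = 0.5·0.6076 + 0.45·0.2819 + 0.5·0.1105; P(author P) ≈ 0.6253, P(author J) ≈ 0.2611, P(author N) ≈ 0.1137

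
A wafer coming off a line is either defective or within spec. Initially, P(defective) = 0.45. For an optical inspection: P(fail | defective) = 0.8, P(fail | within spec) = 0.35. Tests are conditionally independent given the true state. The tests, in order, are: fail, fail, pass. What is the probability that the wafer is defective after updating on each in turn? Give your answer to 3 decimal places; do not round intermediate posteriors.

0.568

Apply Bayes' rule sequentially, carrying P(defective) forward.
After 'fail': P(defective) = 0.8·0.4500 / (0.8·0.4500 + 0.35·0.5500) ≈ 0.6516
After 'fail': P(defective) = 0.8·0.6516 / (0.8·0.6516 + 0.35·0.3484) ≈ 0.8104
After 'pass': P(defective) = 0.2·0.8104 / (0.2·0.8104 + 0.65·0.1896) ≈ 0.5681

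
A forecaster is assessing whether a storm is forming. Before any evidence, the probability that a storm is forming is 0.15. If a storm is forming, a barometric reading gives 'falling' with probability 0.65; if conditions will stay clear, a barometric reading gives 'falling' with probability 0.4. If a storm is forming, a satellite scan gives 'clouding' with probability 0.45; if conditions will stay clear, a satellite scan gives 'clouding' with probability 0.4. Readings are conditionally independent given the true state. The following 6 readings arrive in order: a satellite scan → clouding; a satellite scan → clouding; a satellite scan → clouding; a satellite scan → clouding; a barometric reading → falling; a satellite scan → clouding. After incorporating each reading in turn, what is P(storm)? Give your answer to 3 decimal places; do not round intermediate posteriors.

After a satellite scan='clouding': P(storm) = 0.45·0.1500 / (0.45·0.1500 + 0.4·0.8500) ≈ 0.1656
After a satellite scan='clouding': P(storm) = 0.45·0.1656 / (0.45·0.1656 + 0.4·0.8344) ≈ 0.1826
After a satellite scan='clouding': P(storm) = 0.45·0.1826 / (0.45·0.1826 + 0.4·0.8174) ≈ 0.2008
After a satellite scan='clouding': P(storm) = 0.45·0.2008 / (0.45·0.2008 + 0.4·0.7992) ≈ 0.2204
After a barometric reading='falling': P(storm) = 0.65·0.2204 / (0.65·0.2204 + 0.4·0.7796) ≈ 0.3148
After a satellite scan='clouding': P(storm) = 0.45·0.3148 / (0.45·0.3148 + 0.4·0.6852) ≈ 0.3407

0.341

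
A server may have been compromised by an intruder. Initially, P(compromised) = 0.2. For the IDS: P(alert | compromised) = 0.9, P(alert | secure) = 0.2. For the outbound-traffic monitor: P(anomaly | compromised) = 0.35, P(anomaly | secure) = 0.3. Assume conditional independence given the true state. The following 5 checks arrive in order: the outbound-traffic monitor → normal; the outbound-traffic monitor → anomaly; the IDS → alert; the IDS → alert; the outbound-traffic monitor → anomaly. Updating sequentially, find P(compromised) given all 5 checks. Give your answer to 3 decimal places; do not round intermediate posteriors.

0.865

After the outbound-traffic monitor='normal': P(compromised) = 0.65·0.2000 / (0.65·0.2000 + 0.7·0.8000) ≈ 0.1884
After the outbound-traffic monitor='anomaly': P(compromised) = 0.35·0.1884 / (0.35·0.1884 + 0.3·0.8116) ≈ 0.2131
After the IDS='alert': P(compromised) = 0.9·0.2131 / (0.9·0.2131 + 0.2·0.7869) ≈ 0.5493
After the IDS='alert': P(compromised) = 0.9·0.5493 / (0.9·0.5493 + 0.2·0.4507) ≈ 0.8458
After the outbound-traffic monitor='anomaly': P(compromised) = 0.35·0.8458 / (0.35·0.8458 + 0.3·0.1542) ≈ 0.8648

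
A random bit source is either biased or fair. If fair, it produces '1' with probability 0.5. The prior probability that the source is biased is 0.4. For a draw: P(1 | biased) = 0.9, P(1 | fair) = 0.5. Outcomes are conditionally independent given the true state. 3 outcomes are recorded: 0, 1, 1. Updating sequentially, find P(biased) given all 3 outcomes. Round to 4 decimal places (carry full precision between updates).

0.3017

After '0': P(biased) = 0.1·0.4000 / (0.1·0.4000 + 0.5·0.6000) ≈ 0.1176
After '1': P(biased) = 0.9·0.1176 / (0.9·0.1176 + 0.5·0.8824) ≈ 0.1935
After '1': P(biased) = 0.9·0.1935 / (0.9·0.1935 + 0.5·0.8065) ≈ 0.3017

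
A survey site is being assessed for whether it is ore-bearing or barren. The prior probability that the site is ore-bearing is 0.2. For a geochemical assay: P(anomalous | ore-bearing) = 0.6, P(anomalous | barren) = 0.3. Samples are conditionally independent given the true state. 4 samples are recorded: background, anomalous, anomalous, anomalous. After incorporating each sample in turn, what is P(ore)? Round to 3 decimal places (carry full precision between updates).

0.533

Apply Bayes' rule sequentially, carrying P(ore) forward.
After 'background': P(ore) = 0.4·0.2000 / (0.4·0.2000 + 0.7·0.8000) ≈ 0.1250
After 'anomalous': P(ore) = 0.6·0.1250 / (0.6·0.1250 + 0.3·0.8750) ≈ 0.2222
After 'anomalous': P(ore) = 0.6·0.2222 / (0.6·0.2222 + 0.3·0.7778) ≈ 0.3636
After 'anomalous': P(ore) = 0.6·0.3636 / (0.6·0.3636 + 0.3·0.6364) ≈ 0.5333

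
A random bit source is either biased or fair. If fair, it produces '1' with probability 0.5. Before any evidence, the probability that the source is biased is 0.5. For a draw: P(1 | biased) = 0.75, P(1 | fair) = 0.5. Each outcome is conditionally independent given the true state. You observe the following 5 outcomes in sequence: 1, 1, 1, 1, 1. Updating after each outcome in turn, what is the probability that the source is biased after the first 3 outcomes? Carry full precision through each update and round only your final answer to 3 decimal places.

0.771

After '1': P(biased) = 0.75·0.5000 / (0.75·0.5000 + 0.5·0.5000) ≈ 0.6000
After '1': P(biased) = 0.75·0.6000 / (0.75·0.6000 + 0.5·0.4000) ≈ 0.6923
After '1': P(biased) = 0.75·0.6923 / (0.75·0.6923 + 0.5·0.3077) ≈ 0.7714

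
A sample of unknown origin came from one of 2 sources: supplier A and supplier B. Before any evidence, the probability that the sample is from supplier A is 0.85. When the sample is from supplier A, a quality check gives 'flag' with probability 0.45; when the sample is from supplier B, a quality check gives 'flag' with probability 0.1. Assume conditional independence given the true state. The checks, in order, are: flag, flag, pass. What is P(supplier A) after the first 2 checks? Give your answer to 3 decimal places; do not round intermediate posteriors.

After 'flag': P(supplier A) = 0.45·0.8500 / (0.45·0.8500 + 0.1·0.1500) ≈ 0.9623
After 'flag': P(supplier A) = 0.45·0.9623 / (0.45·0.9623 + 0.1·0.0377) ≈ 0.9914

0.991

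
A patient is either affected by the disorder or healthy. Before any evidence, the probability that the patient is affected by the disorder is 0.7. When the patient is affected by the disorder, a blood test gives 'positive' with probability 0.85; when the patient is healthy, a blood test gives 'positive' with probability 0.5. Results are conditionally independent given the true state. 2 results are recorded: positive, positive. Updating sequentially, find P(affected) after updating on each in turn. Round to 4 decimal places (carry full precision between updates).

Each posterior becomes the prior for the next update.
After 'positive': P(affected) = 0.85·0.7000 / (0.85·0.7000 + 0.5·0.3000) ≈ 0.7987
After 'positive': P(affected) = 0.85·0.7987 / (0.85·0.7987 + 0.5·0.2013) ≈ 0.8709

0.8709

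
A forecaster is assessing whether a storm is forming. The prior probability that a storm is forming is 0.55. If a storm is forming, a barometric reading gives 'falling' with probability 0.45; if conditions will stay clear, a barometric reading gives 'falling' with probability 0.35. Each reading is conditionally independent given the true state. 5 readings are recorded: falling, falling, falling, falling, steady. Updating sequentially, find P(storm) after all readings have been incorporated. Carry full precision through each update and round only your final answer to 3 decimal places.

After 'falling': P(storm) = 0.45·0.5500 / (0.45·0.5500 + 0.35·0.4500) ≈ 0.6111
After 'falling': P(storm) = 0.45·0.6111 / (0.45·0.6111 + 0.35·0.3889) ≈ 0.6689
After 'falling': P(storm) = 0.45·0.6689 / (0.45·0.6689 + 0.35·0.3311) ≈ 0.7220
After 'falling': P(storm) = 0.45·0.7220 / (0.45·0.7220 + 0.35·0.2780) ≈ 0.7696
After 'steady': P(storm) = 0.55·0.7696 / (0.55·0.7696 + 0.65·0.2304) ≈ 0.7386

0.739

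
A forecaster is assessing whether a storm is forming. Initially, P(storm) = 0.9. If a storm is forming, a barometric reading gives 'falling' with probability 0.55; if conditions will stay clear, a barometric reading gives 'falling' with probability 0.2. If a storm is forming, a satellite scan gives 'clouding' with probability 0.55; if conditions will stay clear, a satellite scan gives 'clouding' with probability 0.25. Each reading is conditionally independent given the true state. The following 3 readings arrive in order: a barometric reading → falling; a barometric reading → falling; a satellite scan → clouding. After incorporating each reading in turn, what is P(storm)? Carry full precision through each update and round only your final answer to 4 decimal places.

After a barometric reading='falling': P(storm) = 0.55·0.9000 / (0.55·0.9000 + 0.2·0.1000) ≈ 0.9612
After a barometric reading='falling': P(storm) = 0.55·0.9612 / (0.55·0.9612 + 0.2·0.0388) ≈ 0.9855
After a satellite scan='clouding': P(storm) = 0.55·0.9855 / (0.55·0.9855 + 0.25·0.0145) ≈ 0.9934

0.9934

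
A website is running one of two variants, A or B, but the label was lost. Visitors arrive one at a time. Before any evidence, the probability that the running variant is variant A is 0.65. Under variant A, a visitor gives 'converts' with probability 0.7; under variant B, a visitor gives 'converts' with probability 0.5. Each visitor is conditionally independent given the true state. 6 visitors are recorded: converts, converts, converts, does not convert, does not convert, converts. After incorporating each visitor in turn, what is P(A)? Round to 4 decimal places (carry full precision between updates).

0.7198

Each posterior becomes the prior for the next update.
After 'converts': P(A) = 0.7·0.6500 / (0.7·0.6500 + 0.5·0.3500) ≈ 0.7222
After 'converts': P(A) = 0.7·0.7222 / (0.7·0.7222 + 0.5·0.2778) ≈ 0.7845
After 'converts': P(A) = 0.7·0.7845 / (0.7·0.7845 + 0.5·0.2155) ≈ 0.8360
After 'does not convert': P(A) = 0.3·0.8360 / (0.3·0.8360 + 0.5·0.1640) ≈ 0.7535
After 'does not convert': P(A) = 0.3·0.7535 / (0.3·0.7535 + 0.5·0.2465) ≈ 0.6472
After 'converts': P(A) = 0.7·0.6472 / (0.7·0.6472 + 0.5·0.3528) ≈ 0.7198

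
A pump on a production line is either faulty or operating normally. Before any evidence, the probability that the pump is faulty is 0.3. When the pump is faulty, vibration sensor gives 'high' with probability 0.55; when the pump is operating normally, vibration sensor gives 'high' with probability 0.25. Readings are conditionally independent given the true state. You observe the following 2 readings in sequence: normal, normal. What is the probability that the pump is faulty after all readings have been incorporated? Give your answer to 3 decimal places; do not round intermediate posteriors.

0.134

Apply Bayes' rule sequentially, carrying P(faulty) forward.
After 'normal': P(faulty) = 0.45·0.3000 / (0.45·0.3000 + 0.75·0.7000) ≈ 0.2045
After 'normal': P(faulty) = 0.45·0.2045 / (0.45·0.2045 + 0.75·0.7955) ≈ 0.1337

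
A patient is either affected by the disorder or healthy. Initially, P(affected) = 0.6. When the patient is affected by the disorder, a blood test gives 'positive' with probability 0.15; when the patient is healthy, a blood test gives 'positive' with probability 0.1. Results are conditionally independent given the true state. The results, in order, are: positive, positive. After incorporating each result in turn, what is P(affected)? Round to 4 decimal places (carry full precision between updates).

0.7714

After 'positive': P(affected) = 0.15·0.6000 / (0.15·0.6000 + 0.1·0.4000) ≈ 0.6923
After 'positive': P(affected) = 0.15·0.6923 / (0.15·0.6923 + 0.1·0.3077) ≈ 0.7714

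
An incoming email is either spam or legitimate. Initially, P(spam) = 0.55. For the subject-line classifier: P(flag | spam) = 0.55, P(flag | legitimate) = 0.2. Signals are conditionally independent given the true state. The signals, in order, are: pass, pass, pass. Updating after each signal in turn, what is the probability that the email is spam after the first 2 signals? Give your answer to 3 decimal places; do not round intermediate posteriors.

Apply Bayes' rule sequentially, carrying P(spam) forward.
After 'pass': P(spam) = 0.45·0.5500 / (0.45·0.5500 + 0.8·0.4500) ≈ 0.4074
After 'pass': P(spam) = 0.45·0.4074 / (0.45·0.4074 + 0.8·0.5926) ≈ 0.2789

0.279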